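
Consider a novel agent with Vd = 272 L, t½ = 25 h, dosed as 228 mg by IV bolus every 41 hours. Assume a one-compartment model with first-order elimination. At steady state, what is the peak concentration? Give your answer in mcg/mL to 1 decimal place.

Over one 41-h interval, 41/25 ≈ 1.64 half-lives elapse, leaving f ≈ 0.3209 of each dose.
At steady state, accumulation factor R = 1/(1 − e^(−kτ)) ≈ 1.4725.
Each bolus raises the concentration by D/Vd = 228/272 ≈ 0.838 mcg/mL.
Steady-state peak Cmax,ss = C₀·R ≈ 0.838 × 1.4725 ≈ 1.234 mcg/mL.

1.2 mcg/mL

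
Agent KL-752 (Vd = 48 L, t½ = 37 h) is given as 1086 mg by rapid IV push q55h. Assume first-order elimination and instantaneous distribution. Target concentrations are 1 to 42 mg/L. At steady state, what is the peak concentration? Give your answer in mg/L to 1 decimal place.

35.2 mg/L

k = ln2/t½ = ln2/37 ≈ 0.018734 h⁻¹; fraction remaining f = e^(−kτ) = e^(−0.018734×55) ≈ 0.3569.
At steady state, accumulation factor R = 1/(1 − e^(−kτ)) ≈ 1.5550.
Each bolus raises the concentration by D/Vd = 1086/48 ≈ 22.625 mg/L.
Steady-state peak Cmax,ss = C₀·R ≈ 22.625 × 1.5550 ≈ 35.182 mg/L.
Peak 35.2 mg/L vs MTC 42 mg/L: below toxic threshold.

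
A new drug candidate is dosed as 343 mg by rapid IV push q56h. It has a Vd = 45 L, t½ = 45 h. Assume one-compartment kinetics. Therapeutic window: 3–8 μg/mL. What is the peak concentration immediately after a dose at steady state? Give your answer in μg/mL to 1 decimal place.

13.2 μg/mL

τ/t½ = 56/45 ≈ 1.2444, so fraction remaining f = (1/2)^(56/45) ≈ 0.4221.
Accumulation ratio R = 1/(1 − f) ≈ 1/0.5779 ≈ 1.7304.
Single-dose peak C₀ = D/Vd = 343/45 ≈ 7.622 μg/mL.
Steady-state peak Cmax,ss = C₀·R ≈ 7.622 × 1.7304 ≈ 13.189 μg/mL.
Peak 13.2 μg/mL vs MTC 8 μg/mL: exceeds toxic threshold.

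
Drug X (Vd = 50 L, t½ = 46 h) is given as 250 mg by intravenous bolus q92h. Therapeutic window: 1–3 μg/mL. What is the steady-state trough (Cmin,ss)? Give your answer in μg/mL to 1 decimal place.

1.7 μg/mL

The dosing interval is 2 half-lives, so f = 2^(−2) = 0.25.
At steady state, R = 1/(1 − 0.25) = 4/3.
Single-dose peak C₀ = D/Vd = 250/50 = 5 μg/mL.
Steady-state peak Cmax,ss = C₀·R = 5 × 4/3 ≈ 6.667 μg/mL.
Steady-state trough Cmin,ss = Cmax,ss·f ≈ 6.667 × 0.25 ≈ 1.667 μg/mL.
Trough 1.7 μg/mL vs MEC 1 μg/mL: adequate.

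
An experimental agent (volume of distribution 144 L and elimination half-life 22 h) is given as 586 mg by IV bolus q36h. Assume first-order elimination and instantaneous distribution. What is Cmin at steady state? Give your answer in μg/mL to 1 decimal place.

1.9 μg/mL

τ/t½ = 36/22 ≈ 1.6364, so fraction remaining f = (1/2)^(36/22) ≈ 0.3217.
At steady state, accumulation factor R = 1/(1 − e^(−kτ)) ≈ 1.4743.
Each bolus raises the concentration by D/Vd = 586/144 ≈ 4.069 μg/mL.
Cmax,ss = C₀/(1 − f) ≈ 4.069/0.6783 ≈ 5.999 μg/mL.
Steady-state trough Cmin,ss = Cmax,ss·f ≈ 5.999 × 0.3217 ≈ 1.930 μg/mL.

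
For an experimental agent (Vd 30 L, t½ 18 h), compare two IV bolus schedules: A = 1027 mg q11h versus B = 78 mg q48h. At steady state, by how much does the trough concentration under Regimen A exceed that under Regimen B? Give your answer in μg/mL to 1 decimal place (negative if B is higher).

64.4 μg/mL

Regimen A: f = (1/2)^(11/18) ≈ 0.6547; Cmin,ss = (1027/30)·f/(1−f) ≈ 64.908 μg/mL.
Regimen B: f = (1/2)^(48/18) ≈ 0.1575; Cmin,ss = (78/30)·f/(1−f) ≈ 0.486 μg/mL.
Difference ≈ 64.908 − 0.486 ≈ 64.422 μg/mL.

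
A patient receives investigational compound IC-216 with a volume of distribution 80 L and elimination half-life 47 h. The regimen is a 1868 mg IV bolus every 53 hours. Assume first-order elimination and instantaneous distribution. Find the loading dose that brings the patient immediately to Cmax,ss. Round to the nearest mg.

f = (1/2)^(53/47) ≈ 0.457658; accumulation ratio R = 1/(1−f) ≈ 1.84385.
Loading dose to hit Cmax,ss on first dose: D_load = D_maint·R ≈ 1868 × 1.84385 ≈ 3444.31 mg.

3444 mg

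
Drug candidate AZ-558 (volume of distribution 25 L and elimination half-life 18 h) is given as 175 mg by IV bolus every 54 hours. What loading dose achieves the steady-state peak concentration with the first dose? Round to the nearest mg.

f = (1/2)^(54/18) ≈ 0.125000; accumulation ratio R = 1/(1−f) ≈ 1.14286.
Loading dose to hit Cmax,ss on first dose: D_load = D_maint·R ≈ 175 × 1.14286 ≈ 200.00 mg.

200 mg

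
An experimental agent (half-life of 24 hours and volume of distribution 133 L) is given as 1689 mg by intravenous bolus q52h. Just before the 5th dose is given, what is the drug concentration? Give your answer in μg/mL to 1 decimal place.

3.6 μg/mL

f = (1/2)^(τ/t½) = (1/2)^(52/24) ≈ 0.2227.
C₀ = D/Vd = 1689/133 ≈ 12.699 μg/mL.
Before the 5th dose, 4 doses have been given. Superposition: Cmin = C₀·(f + f² + … + f^4).
≈ 12.699 × (0.2227 + 0.0496 + 0.0110 + 0.0025) ≈ 12.699 × 0.2858 ≈ 3.629 μg/mL.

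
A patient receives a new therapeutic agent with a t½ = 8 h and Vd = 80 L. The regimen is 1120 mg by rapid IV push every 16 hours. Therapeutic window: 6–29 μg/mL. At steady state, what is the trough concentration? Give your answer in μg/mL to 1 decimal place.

The dosing interval is 2 half-lives, so f = 2^(−2) = 0.25.
Accumulation ratio R = 1/(1 − f) = 1/0.75 = 4/3.
Single-dose peak C₀ = D/Vd = 1120/80 = 14 μg/mL.
Steady-state peak Cmax,ss = C₀·R = 14 × 4/3 ≈ 18.667 μg/mL.
Steady-state trough Cmin,ss = Cmax,ss·f ≈ 18.667 × 0.25 ≈ 4.667 μg/mL.
Trough 4.7 μg/mL vs MEC 6 μg/mL: subtherapeutic.

4.7 μg/mL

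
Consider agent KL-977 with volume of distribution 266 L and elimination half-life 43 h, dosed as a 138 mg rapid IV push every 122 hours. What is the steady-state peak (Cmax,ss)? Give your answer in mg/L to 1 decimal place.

0.6 mg/L

k = ln2/t½ = ln2/43 ≈ 0.016120 h⁻¹; fraction remaining f = e^(−kτ) = e^(−0.016120×122) ≈ 0.1399.
At steady state, accumulation factor R = 1/(1 − e^(−kτ)) ≈ 1.1627.
Single-dose peak C₀ = D/Vd = 138/266 ≈ 0.519 mg/L.
Cmax,ss = C₀/(1 − f) ≈ 0.519/0.8601 ≈ 0.603 mg/L.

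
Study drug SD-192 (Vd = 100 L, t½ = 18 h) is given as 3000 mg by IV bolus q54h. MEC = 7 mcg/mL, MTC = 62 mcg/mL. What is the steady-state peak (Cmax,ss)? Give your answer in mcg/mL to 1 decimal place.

τ = 54 h = 3 half-lives, so f = (1/2)^3 = 0.125.
At steady state, R = 1/(1 − 0.125) = 8/7.
Single-dose peak C₀ = D/Vd = 3000/100 = 30 mcg/mL.
Steady-state peak Cmax,ss = C₀·R = 30 × 8/7 ≈ 34.286 mcg/mL.
Peak 34.3 mcg/mL vs MTC 62 mcg/mL: below toxic threshold.

34.3 mcg/mL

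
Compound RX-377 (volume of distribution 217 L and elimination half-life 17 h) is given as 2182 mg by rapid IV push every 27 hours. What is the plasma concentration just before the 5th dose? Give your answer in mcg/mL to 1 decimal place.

4.9 mcg/mL

f = (1/2)^(τ/t½) = (1/2)^(27/17) ≈ 0.3326.
C₀ = D/Vd = 2182/217 ≈ 10.055 mcg/mL.
Before the 5th dose, 4 doses have been given. Superposition: Cmin = C₀·(f + f² + … + f^4).
≈ 10.055 × (0.3326 + 0.1106 + 0.0368 + 0.0122) ≈ 10.055 × 0.4922 ≈ 4.949 mcg/mL.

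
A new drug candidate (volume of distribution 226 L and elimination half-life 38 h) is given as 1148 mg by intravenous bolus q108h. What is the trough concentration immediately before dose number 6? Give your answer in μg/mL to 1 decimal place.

f = (1/2)^(τ/t½) = (1/2)^(108/38) ≈ 0.1395.
C₀ = D/Vd = 1148/226 ≈ 5.080 μg/mL.
Before the 6th dose, 5 doses have been given. Superposition: Cmin = C₀·(f + f² + … + f^5).
≈ 5.080 × (0.1395 + 0.0195 + 0.0027 + 0.0004 + 0.0001) ≈ 5.080 × 0.1622 ≈ 0.824 μg/mL.

0.8 μg/mL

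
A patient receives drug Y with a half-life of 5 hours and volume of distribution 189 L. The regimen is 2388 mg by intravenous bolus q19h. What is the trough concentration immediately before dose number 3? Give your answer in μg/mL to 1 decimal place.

1.0 μg/mL

f = (1/2)^(τ/t½) = (1/2)^(19/5) ≈ 0.0718.
C₀ = D/Vd = 2388/189 ≈ 12.635 μg/mL.
Before the 3rd dose, 2 doses have been given. Superposition: Cmin = C₀·(f + f²).
≈ 12.635 × (0.0718 + 0.0052) ≈ 12.635 × 0.0770 ≈ 0.973 μg/mL.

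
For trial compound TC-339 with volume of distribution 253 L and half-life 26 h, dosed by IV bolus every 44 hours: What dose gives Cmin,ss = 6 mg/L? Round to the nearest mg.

τ/t½ = 44/26 ≈ 1.6923, so f = (1/2)^(44/26) ≈ 0.309432.
Cmin,ss = (D/Vd)·f/(1−f), so D = Cmin,ss·Vd·(1−f)/f.
D = 6 × 253 × (1−f)/f ≈ 6 × 253 × 2.23173 ≈ 3387.77 mg.

3388 mg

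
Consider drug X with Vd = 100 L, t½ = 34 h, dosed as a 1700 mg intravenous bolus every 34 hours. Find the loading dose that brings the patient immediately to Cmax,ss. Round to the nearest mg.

3400 mg

f = (1/2)^(34/34) ≈ 0.500000; accumulation ratio R = 1/(1−f) ≈ 2.00000.
Loading dose to hit Cmax,ss on first dose: D_load = D_maint·R ≈ 1700 × 2.00000 ≈ 3400.00 mg.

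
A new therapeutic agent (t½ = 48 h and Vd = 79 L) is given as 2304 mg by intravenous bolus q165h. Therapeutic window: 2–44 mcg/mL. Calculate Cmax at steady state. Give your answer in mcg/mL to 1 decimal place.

k = ln2/t½ = ln2/48 ≈ 0.014441 h⁻¹; fraction remaining f = e^(−kτ) = e^(−0.014441×165) ≈ 0.0923.
At steady state, accumulation factor R = 1/(1 − e^(−kτ)) ≈ 1.1017.
Single-dose peak C₀ = D/Vd = 2304/79 ≈ 29.165 mcg/mL.
Steady-state peak Cmax,ss = C₀·R ≈ 29.165 × 1.1017 ≈ 32.131 mcg/mL.
Peak 32.1 mcg/mL vs MTC 44 mcg/mL: below toxic threshold.

32.1 mcg/mL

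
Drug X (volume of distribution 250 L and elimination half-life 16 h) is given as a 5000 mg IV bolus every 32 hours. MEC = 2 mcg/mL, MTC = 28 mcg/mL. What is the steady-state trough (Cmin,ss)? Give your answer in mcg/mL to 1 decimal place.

τ = 32 h = 2 half-lives, so f = (1/2)^2 = 0.25.
Accumulation ratio R = 1/(1 − f) = 1/0.75 = 4/3.
Single-dose peak C₀ = D/Vd = 5000/250 = 20 mcg/mL.
Steady-state peak Cmax,ss = C₀·R = 20 × 4/3 ≈ 26.667 mcg/mL.
Steady-state trough Cmin,ss = Cmax,ss·f ≈ 26.667 × 0.25 ≈ 6.667 mcg/mL.
Trough 6.7 mcg/mL vs MEC 2 mcg/mL: adequate.

6.7 mcg/mL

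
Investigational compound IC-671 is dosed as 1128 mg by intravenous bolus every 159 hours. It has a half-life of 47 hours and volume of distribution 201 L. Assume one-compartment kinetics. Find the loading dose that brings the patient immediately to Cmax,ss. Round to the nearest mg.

1248 mg

f = (1/2)^(159/47) ≈ 0.095857; accumulation ratio R = 1/(1−f) ≈ 1.10602.
Loading dose to hit Cmax,ss on first dose: D_load = D_maint·R ≈ 1128 × 1.10602 ≈ 1247.59 mg.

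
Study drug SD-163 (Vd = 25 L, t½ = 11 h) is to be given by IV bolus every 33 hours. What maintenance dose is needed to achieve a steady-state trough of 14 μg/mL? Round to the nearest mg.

τ/t½ = 33/11 ≈ 3, so f = (1/2)^(33/11) ≈ 0.125000.
Cmin,ss = (D/Vd)·f/(1−f), so D = Cmin,ss·Vd·(1−f)/f.
D = 14 × 25 × (1−f)/f ≈ 14 × 25 × 7.00000 ≈ 2450.00 mg.

2450 mg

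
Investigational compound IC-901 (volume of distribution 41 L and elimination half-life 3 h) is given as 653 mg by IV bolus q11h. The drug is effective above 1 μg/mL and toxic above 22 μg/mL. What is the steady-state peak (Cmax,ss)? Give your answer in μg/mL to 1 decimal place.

17.3 μg/mL

k = ln2/t½ = ln2/3 ≈ 0.231049 h⁻¹; fraction remaining f = e^(−kτ) = e^(−0.231049×11) ≈ 0.0787.
Accumulation ratio R = 1/(1 − f) ≈ 1/0.9213 ≈ 1.0854.
Each bolus raises the concentration by D/Vd = 653/41 ≈ 15.927 μg/mL.
Cmax,ss = C₀/(1 − f) ≈ 15.927/0.9213 ≈ 17.288 μg/mL.
Peak 17.3 μg/mL vs MTC 22 μg/mL: below toxic threshold.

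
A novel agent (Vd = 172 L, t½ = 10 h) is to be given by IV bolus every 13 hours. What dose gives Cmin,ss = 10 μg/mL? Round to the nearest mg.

2515 mg

τ/t½ = 13/10 ≈ 1.3, so f = (1/2)^(13/10) ≈ 0.406126.
Cmin,ss = (D/Vd)·f/(1−f), so D = Cmin,ss·Vd·(1−f)/f.
D = 10 × 172 × (1−f)/f ≈ 10 × 172 × 1.46229 ≈ 2515.14 mg.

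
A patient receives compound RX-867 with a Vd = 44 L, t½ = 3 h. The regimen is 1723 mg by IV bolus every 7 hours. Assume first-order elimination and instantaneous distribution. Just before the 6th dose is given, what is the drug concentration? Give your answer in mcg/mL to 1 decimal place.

f = (1/2)^(τ/t½) = (1/2)^(7/3) ≈ 0.1984.
C₀ = D/Vd = 1723/44 ≈ 39.159 mcg/mL.
Before the 6th dose, 5 doses have been given. Superposition: Cmin = C₀·(f + f² + … + f^5).
≈ 39.159 × (0.1984 + 0.0394 + 0.0078 + 0.0015 + 0.0003) ≈ 39.159 × 0.2474 ≈ 9.688 mcg/mL.

9.7 mcg/mL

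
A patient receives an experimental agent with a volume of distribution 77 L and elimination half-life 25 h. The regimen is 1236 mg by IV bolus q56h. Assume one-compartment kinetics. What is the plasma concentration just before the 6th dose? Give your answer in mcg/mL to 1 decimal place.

4.3 mcg/mL

f = (1/2)^(τ/t½) = (1/2)^(56/25) ≈ 0.2117.
C₀ = D/Vd = 1236/77 ≈ 16.052 mcg/mL.
Before the 6th dose, 5 doses have been given. Superposition: Cmin = C₀·(f + f² + … + f^5).
≈ 16.052 × (0.2117 + 0.0448 + 0.0095 + 0.0020 + 0.0004) ≈ 16.052 × 0.2684 ≈ 4.308 mcg/mL.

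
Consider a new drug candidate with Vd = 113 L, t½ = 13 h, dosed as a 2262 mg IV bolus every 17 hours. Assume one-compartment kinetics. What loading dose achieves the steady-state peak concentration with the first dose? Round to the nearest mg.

f = (1/2)^(17/13) ≈ 0.403967; accumulation ratio R = 1/(1−f) ≈ 1.67776.
Loading dose to hit Cmax,ss on first dose: D_load = D_maint·R ≈ 2262 × 1.67776 ≈ 3795.09 mg.

3795 mg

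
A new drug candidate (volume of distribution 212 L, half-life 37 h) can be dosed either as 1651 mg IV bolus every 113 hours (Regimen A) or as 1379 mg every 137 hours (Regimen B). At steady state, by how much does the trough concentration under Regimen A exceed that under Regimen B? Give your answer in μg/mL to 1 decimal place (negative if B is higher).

0.5 μg/mL

Regimen A: f = (1/2)^(113/37) ≈ 0.1204; Cmin,ss = (1651/212)·f/(1−f) ≈ 1.066 μg/mL.
Regimen B: f = (1/2)^(137/37) ≈ 0.0768; Cmin,ss = (1379/212)·f/(1−f) ≈ 0.541 μg/mL.
Difference ≈ 1.066 − 0.541 ≈ 0.525 μg/mL.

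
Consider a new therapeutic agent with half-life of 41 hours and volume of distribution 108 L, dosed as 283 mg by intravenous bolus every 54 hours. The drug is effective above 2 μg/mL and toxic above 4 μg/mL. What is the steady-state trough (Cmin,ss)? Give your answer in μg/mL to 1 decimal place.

1.8 μg/mL

Over one 54-h interval, 54/41 ≈ 1.3171 half-lives elapse, leaving f ≈ 0.4013 of each dose.
At steady state, accumulation factor R = 1/(1 − e^(−kτ)) ≈ 1.6703.
Each bolus raises the concentration by D/Vd = 283/108 ≈ 2.620 μg/mL.
Cmax,ss = C₀/(1 − f) ≈ 2.620/0.5987 ≈ 4.376 μg/mL.
One interval later, Cmin,ss = Cmax,ss·e^(−kτ) ≈ 4.376 × 0.4013 ≈ 1.756 μg/mL.
Trough 1.8 μg/mL vs MEC 2 μg/mL: subtherapeutic.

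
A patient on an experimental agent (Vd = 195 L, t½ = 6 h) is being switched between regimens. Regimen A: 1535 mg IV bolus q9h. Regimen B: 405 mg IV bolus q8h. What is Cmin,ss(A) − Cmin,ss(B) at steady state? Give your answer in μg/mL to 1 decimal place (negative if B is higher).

2.9 μg/mL

Regimen A: f = (1/2)^(9/6) ≈ 0.3536; Cmin,ss = (1535/195)·f/(1−f) ≈ 4.306 μg/mL.
Regimen B: f = (1/2)^(8/6) ≈ 0.3969; Cmin,ss = (405/195)·f/(1−f) ≈ 1.367 μg/mL.
Difference ≈ 4.306 − 1.367 ≈ 2.939 μg/mL.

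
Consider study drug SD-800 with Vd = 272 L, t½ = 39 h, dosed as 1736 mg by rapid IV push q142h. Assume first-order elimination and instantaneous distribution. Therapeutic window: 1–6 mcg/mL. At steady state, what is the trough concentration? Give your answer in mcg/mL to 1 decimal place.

τ/t½ = 142/39 ≈ 3.641, so fraction remaining f = (1/2)^(142/39) ≈ 0.0802.
Accumulation ratio R = 1/(1 − f) ≈ 1/0.9198 ≈ 1.0872.
Single-dose peak C₀ = D/Vd = 1736/272 ≈ 6.382 mcg/mL.
Steady-state peak Cmax,ss = C₀·R ≈ 6.382 × 1.0872 ≈ 6.939 mcg/mL.
Steady-state trough Cmin,ss = Cmax,ss·f ≈ 6.939 × 0.0802 ≈ 0.557 mcg/mL.
Trough 0.6 mcg/mL vs MEC 1 mcg/mL: subtherapeutic.

0.6 mcg/mL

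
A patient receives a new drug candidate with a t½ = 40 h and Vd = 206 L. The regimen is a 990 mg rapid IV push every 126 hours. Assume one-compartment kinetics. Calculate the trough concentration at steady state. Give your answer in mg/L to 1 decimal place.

0.6 mg/L

τ/t½ = 126/40 ≈ 3.15, so fraction remaining f = (1/2)^(126/40) ≈ 0.1127.
At steady state, accumulation factor R = 1/(1 − e^(−kτ)) ≈ 1.1270.
Single-dose peak C₀ = D/Vd = 990/206 ≈ 4.806 mg/L.
Steady-state peak Cmax,ss = C₀·R ≈ 4.806 × 1.1270 ≈ 5.416 mg/L.
One interval later, Cmin,ss = Cmax,ss·e^(−kτ) ≈ 5.416 × 0.1127 ≈ 0.610 mg/L.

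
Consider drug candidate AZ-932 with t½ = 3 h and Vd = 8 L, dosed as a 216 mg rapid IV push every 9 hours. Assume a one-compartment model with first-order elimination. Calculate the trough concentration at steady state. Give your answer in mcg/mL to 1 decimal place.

τ = 9 h = 3 half-lives, so f = (1/2)^3 = 0.125.
At steady state, R = 1/(1 − 0.125) = 8/7.
Single-dose peak C₀ = D/Vd = 216/8 = 27 mcg/mL.
Steady-state peak Cmax,ss = C₀·R = 27 × 8/7 ≈ 30.857 mcg/mL.
Steady-state trough Cmin,ss = Cmax,ss·f ≈ 30.857 × 0.125 ≈ 3.857 mcg/mL.

3.9 mcg/mL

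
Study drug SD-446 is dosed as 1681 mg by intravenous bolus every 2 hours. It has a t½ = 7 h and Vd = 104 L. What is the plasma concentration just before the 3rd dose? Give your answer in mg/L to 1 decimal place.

24.1 mg/L

f = (1/2)^(τ/t½) = (1/2)^(2/7) ≈ 0.8203.
C₀ = D/Vd = 1681/104 ≈ 16.163 mg/L.
Before the 3rd dose, 2 doses have been given. Superposition: Cmin = C₀·(f + f²).
≈ 16.163 × (0.8203 + 0.6729) ≈ 16.163 × 1.4932 ≈ 24.135 mg/L.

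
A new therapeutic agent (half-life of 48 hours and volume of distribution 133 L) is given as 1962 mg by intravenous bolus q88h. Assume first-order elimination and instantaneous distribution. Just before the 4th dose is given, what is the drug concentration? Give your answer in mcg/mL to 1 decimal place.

5.6 mcg/mL

f = (1/2)^(τ/t½) = (1/2)^(88/48) ≈ 0.2806.
C₀ = D/Vd = 1962/133 ≈ 14.752 mcg/mL.
Before the 4th dose, 3 doses have been given. Superposition: Cmin = C₀·(f + f² + … + f^3).
≈ 14.752 × (0.2806 + 0.0787 + 0.0221) ≈ 14.752 × 0.3814 ≈ 5.626 mcg/mL.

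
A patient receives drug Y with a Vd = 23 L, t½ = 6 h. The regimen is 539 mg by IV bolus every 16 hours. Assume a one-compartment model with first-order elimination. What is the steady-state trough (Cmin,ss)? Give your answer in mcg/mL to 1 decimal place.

4.4 mcg/mL

Over one 16-h interval, 16/6 ≈ 2.6667 half-lives elapse, leaving f ≈ 0.1575 of each dose.
Accumulation ratio R = 1/(1 − f) ≈ 1/0.8425 ≈ 1.1869.
Each bolus raises the concentration by D/Vd = 539/23 ≈ 23.435 mcg/mL.
Steady-state peak Cmax,ss = C₀·R ≈ 23.435 × 1.1869 ≈ 27.815 mcg/mL.
One interval later, Cmin,ss = Cmax,ss·e^(−kτ) ≈ 27.815 × 0.1575 ≈ 4.381 mcg/mL.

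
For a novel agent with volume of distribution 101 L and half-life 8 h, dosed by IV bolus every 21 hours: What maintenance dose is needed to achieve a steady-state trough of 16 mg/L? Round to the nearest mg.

8353 mg

τ/t½ = 21/8 ≈ 2.625, so f = (1/2)^(21/8) ≈ 0.162105.
Cmin,ss = (D/Vd)·f/(1−f), so D = Cmin,ss·Vd·(1−f)/f.
D = 16 × 101 × (1−f)/f ≈ 16 × 101 × 5.16884 ≈ 8352.85 mg.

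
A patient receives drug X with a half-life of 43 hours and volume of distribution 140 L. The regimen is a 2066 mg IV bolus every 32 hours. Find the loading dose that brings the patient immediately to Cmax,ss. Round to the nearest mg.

5127 mg

f = (1/2)^(32/43) ≈ 0.597005; accumulation ratio R = 1/(1−f) ≈ 2.48142.
Loading dose to hit Cmax,ss on first dose: D_load = D_maint·R ≈ 2066 × 2.48142 ≈ 5126.61 mg.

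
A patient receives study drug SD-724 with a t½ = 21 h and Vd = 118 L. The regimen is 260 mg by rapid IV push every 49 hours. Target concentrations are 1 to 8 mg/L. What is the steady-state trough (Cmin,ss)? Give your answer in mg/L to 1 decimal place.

τ/t½ = 49/21 ≈ 2.3333, so fraction remaining f = (1/2)^(49/21) ≈ 0.1984.
Each bolus raises the concentration by D/Vd = 260/118 ≈ 2.203 mg/L.
Steady-state trough Cmin,ss = C₀·f/(1−f) ≈ 2.203 × 0.1984/0.8016 ≈ 0.545 mg/L.
Trough 0.5 mg/L vs MEC 1 mg/L: subtherapeutic.

0.5 mg/L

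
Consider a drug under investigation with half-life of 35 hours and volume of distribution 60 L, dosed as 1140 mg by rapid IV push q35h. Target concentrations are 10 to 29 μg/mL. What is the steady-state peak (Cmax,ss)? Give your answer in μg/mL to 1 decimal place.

38.0 μg/mL

τ = 35 h = 1 half-life, so f = (1/2)^1 = 0.5.
At steady state, R = 1/(1 − 0.5) = 2/1.
Single-dose peak C₀ = D/Vd = 1140/60 = 19 μg/mL.
Steady-state peak Cmax,ss = C₀·R = 19 × 2/1 ≈ 38.000 μg/mL.
Peak 38.0 μg/mL vs MTC 29 μg/mL: exceeds toxic threshold.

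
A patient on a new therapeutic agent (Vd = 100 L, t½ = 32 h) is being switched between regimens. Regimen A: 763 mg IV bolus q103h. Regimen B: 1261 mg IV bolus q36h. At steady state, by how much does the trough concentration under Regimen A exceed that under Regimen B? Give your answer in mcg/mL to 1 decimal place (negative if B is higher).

-9.8 mcg/mL

Regimen A: f = (1/2)^(103/32) ≈ 0.1074; Cmin,ss = (763/100)·f/(1−f) ≈ 0.918 mcg/mL.
Regimen B: f = (1/2)^(36/32) ≈ 0.4585; Cmin,ss = (1261/100)·f/(1−f) ≈ 10.677 mcg/mL.
Difference ≈ 0.918 − 10.677 ≈ -9.759 mcg/mL.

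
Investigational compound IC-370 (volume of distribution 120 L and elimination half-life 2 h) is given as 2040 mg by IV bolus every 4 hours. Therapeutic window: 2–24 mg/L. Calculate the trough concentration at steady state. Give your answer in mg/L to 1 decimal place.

5.7 mg/L

The dosing interval is 2 half-lives, so f = 2^(−2) = 0.25.
Accumulation ratio R = 1/(1 − f) = 1/0.75 = 4/3.
Single-dose peak C₀ = D/Vd = 2040/120 = 17 mg/L.
Steady-state peak Cmax,ss = C₀·R = 17 × 4/3 ≈ 22.667 mg/L.
Steady-state trough Cmin,ss = Cmax,ss·f ≈ 22.667 × 0.25 ≈ 5.667 mg/L.
Trough 5.7 mg/L vs MEC 2 mg/L: adequate.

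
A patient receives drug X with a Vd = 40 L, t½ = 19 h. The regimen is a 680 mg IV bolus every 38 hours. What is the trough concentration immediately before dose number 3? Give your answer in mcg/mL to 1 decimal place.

5.3 mcg/mL

f = (1/2)^(τ/t½) = (1/2)^(38/19) ≈ 0.2500.
C₀ = D/Vd = 680/40 ≈ 17.000 mcg/mL.
Before the 3rd dose, 2 doses have been given. Superposition: Cmin = C₀·(f + f²).
≈ 17.000 × (0.2500 + 0.0625) ≈ 17.000 × 0.3125 ≈ 5.312 mcg/mL.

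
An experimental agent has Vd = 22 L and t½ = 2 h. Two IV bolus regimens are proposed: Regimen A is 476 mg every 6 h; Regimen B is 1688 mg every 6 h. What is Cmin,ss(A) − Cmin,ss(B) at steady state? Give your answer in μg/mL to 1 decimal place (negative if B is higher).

-7.9 μg/mL

Regimen A: f = (1/2)^(6/2) ≈ 0.1250; Cmin,ss = (476/22)·f/(1−f) ≈ 3.091 μg/mL.
Regimen B: f = (1/2)^(6/2) ≈ 0.1250; Cmin,ss = (1688/22)·f/(1−f) ≈ 10.961 μg/mL.
Difference ≈ 3.091 − 10.961 ≈ -7.870 μg/mL.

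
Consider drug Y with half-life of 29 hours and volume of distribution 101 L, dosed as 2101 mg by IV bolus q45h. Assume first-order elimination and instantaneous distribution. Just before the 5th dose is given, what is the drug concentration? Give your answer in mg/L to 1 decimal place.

10.6 mg/L

f = (1/2)^(τ/t½) = (1/2)^(45/29) ≈ 0.3411.
C₀ = D/Vd = 2101/101 ≈ 20.802 mg/L.
Before the 5th dose, 4 doses have been given. Superposition: Cmin = C₀·(f + f² + … + f^4).
≈ 20.802 × (0.3411 + 0.1163 + 0.0397 + 0.0135) ≈ 20.802 × 0.5106 ≈ 10.622 mg/L.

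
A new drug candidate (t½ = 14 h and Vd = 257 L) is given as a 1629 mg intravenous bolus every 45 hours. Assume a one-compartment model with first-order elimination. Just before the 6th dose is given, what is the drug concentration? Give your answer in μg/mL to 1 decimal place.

0.8 μg/mL

f = (1/2)^(τ/t½) = (1/2)^(45/14) ≈ 0.1077.
C₀ = D/Vd = 1629/257 ≈ 6.339 μg/mL.
Before the 6th dose, 5 doses have been given. Superposition: Cmin = C₀·(f + f² + … + f^5).
≈ 6.339 × (0.1077 + 0.0116 + 0.0012 + 0.0001 + 0.0000) ≈ 6.339 × 0.1206 ≈ 0.764 μg/mL.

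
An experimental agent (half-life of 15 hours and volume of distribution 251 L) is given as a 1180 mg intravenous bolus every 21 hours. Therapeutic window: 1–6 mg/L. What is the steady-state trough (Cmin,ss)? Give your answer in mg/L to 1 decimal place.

2.9 mg/L

τ/t½ = 21/15 ≈ 1.4, so fraction remaining f = (1/2)^(21/15) ≈ 0.3789.
At steady state, accumulation factor R = 1/(1 − e^(−kτ)) ≈ 1.6100.
Each bolus raises the concentration by D/Vd = 1180/251 ≈ 4.701 mg/L.
Steady-state peak Cmax,ss = C₀·R ≈ 4.701 × 1.6100 ≈ 7.569 mg/L.
One interval later, Cmin,ss = Cmax,ss·e^(−kτ) ≈ 7.569 × 0.3789 ≈ 2.868 mg/L.
Trough 2.9 mg/L vs MEC 1 mg/L: adequate.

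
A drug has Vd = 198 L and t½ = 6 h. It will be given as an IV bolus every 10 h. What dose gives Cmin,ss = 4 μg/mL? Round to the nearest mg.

1722 mg

τ/t½ = 10/6 ≈ 1.6667, so f = (1/2)^(10/6) ≈ 0.314980.
Cmin,ss = (D/Vd)·f/(1−f), so D = Cmin,ss·Vd·(1−f)/f.
D = 4 × 198 × (1−f)/f ≈ 4 × 198 × 2.17480 ≈ 1722.44 mg.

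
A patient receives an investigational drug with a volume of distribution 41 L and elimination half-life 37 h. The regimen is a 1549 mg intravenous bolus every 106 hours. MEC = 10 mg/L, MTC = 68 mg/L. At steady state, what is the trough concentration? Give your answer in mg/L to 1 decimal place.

6.0 mg/L

τ/t½ = 106/37 ≈ 2.8649, so fraction remaining f = (1/2)^(106/37) ≈ 0.1373.
Accumulation ratio R = 1/(1 − f) ≈ 1/0.8627 ≈ 1.1592.
Each bolus raises the concentration by D/Vd = 1549/41 ≈ 37.780 mg/L.
Cmax,ss = C₀/(1 − f) ≈ 37.780/0.8627 ≈ 43.793 mg/L.
One interval later, Cmin,ss = Cmax,ss·e^(−kτ) ≈ 43.793 × 0.1373 ≈ 6.013 mg/L.
Trough 6.0 mg/L vs MEC 10 mg/L: subtherapeutic.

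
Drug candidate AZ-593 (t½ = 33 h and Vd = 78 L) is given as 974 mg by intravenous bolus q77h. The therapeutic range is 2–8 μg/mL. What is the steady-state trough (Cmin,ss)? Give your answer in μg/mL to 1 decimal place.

k = ln2/t½ = ln2/33 ≈ 0.021004 h⁻¹; fraction remaining f = e^(−kτ) = e^(−0.021004×77) ≈ 0.1984.
Accumulation ratio R = 1/(1 − f) ≈ 1/0.8016 ≈ 1.2475.
Single-dose peak C₀ = D/Vd = 974/78 ≈ 12.487 μg/mL.
Steady-state peak Cmax,ss = C₀·R ≈ 12.487 × 1.2475 ≈ 15.578 μg/mL.
One interval later, Cmin,ss = Cmax,ss·e^(−kτ) ≈ 15.578 × 0.1984 ≈ 3.091 μg/mL.
Trough 3.1 μg/mL vs MEC 2 μg/mL: adequate.

3.1 μg/mL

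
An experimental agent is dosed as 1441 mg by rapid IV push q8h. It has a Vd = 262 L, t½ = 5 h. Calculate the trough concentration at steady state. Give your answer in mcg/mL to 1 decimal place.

k = ln2/t½ = ln2/5 ≈ 0.138629 h⁻¹; fraction remaining f = e^(−kτ) = e^(−0.138629×8) ≈ 0.3299.
At steady state, accumulation factor R = 1/(1 − e^(−kτ)) ≈ 1.4923.
Single-dose peak C₀ = D/Vd = 1441/262 ≈ 5.500 mcg/mL.
Cmax,ss = C₀/(1 − f) ≈ 5.500/0.6701 ≈ 8.208 mcg/mL.
One interval later, Cmin,ss = Cmax,ss·e^(−kτ) ≈ 8.208 × 0.3299 ≈ 2.708 mcg/mL.

2.7 mcg/mL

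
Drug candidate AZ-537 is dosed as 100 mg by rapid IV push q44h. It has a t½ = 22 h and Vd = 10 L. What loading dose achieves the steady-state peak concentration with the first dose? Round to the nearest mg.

f = (1/2)^(44/22) ≈ 0.250000; accumulation ratio R = 1/(1−f) ≈ 1.33333.
Loading dose to hit Cmax,ss on first dose: D_load = D_maint·R ≈ 100 × 1.33333 ≈ 133.33 mg.

133 mg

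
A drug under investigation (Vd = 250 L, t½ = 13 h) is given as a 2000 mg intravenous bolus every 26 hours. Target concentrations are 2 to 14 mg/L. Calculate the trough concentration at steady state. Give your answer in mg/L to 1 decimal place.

2.7 mg/L

The dosing interval is 2 half-lives, so f = 2^(−2) = 0.25.
Accumulation ratio R = 1/(1 − f) = 1/0.75 = 4/3.
Single-dose peak C₀ = D/Vd = 2000/250 = 8 mg/L.
Steady-state peak Cmax,ss = C₀·R = 8 × 4/3 ≈ 10.667 mg/L.
Steady-state trough Cmin,ss = Cmax,ss·f ≈ 10.667 × 0.25 ≈ 2.667 mg/L.
Trough 2.7 mg/L vs MEC 2 mg/L: adequate.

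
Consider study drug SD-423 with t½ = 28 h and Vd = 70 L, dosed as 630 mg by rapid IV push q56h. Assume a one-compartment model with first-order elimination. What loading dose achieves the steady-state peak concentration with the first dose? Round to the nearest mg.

840 mg

f = (1/2)^(56/28) ≈ 0.250000; accumulation ratio R = 1/(1−f) ≈ 1.33333.
Loading dose to hit Cmax,ss on first dose: D_load = D_maint·R ≈ 630 × 1.33333 ≈ 840.00 mg.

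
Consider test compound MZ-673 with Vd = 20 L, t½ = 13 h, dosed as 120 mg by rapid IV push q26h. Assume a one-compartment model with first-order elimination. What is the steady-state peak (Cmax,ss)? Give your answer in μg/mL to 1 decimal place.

8.0 μg/mL

τ = 26 h = 2 half-lives, so f = (1/2)^2 = 0.25.
Accumulation ratio R = 1/(1 − f) = 1/0.75 = 4/3.
Single-dose peak C₀ = D/Vd = 120/20 = 6 μg/mL.
Steady-state peak Cmax,ss = C₀·R = 6 × 4/3 ≈ 8.000 μg/mL.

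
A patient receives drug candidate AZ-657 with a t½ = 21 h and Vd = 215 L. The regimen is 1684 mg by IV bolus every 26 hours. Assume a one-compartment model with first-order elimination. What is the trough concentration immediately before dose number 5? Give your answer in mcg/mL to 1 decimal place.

5.6 mcg/mL

f = (1/2)^(τ/t½) = (1/2)^(26/21) ≈ 0.4239.
C₀ = D/Vd = 1684/215 ≈ 7.833 mcg/mL.
Before the 5th dose, 4 doses have been given. Superposition: Cmin = C₀·(f + f² + … + f^4).
≈ 7.833 × (0.4239 + 0.1797 + 0.0762 + 0.0323) ≈ 7.833 × 0.7121 ≈ 5.578 mcg/mL.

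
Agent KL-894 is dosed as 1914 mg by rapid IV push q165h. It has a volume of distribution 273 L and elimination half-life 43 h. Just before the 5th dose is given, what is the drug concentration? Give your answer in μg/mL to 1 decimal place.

f = (1/2)^(τ/t½) = (1/2)^(165/43) ≈ 0.0700.
C₀ = D/Vd = 1914/273 ≈ 7.011 μg/mL.
Before the 5th dose, 4 doses have been given. Superposition: Cmin = C₀·(f + f² + … + f^4).
≈ 7.011 × (0.0700 + 0.0049 + 0.0003 + 0.0000) ≈ 7.011 × 0.0752 ≈ 0.527 μg/mL.

0.5 μg/mL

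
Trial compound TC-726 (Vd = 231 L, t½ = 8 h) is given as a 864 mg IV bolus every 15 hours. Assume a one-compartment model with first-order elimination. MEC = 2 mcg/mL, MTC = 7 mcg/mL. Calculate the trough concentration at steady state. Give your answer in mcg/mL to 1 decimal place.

Over one 15-h interval, 15/8 ≈ 1.875 half-lives elapse, leaving f ≈ 0.2726 of each dose.
Each bolus raises the concentration by D/Vd = 864/231 ≈ 3.740 mcg/mL.
Steady-state trough Cmin,ss = C₀·f/(1−f) ≈ 3.740 × 0.2726/0.7274 ≈ 1.402 mcg/mL.
Trough 1.4 mcg/mL vs MEC 2 mcg/mL: subtherapeutic.

1.4 mcg/mL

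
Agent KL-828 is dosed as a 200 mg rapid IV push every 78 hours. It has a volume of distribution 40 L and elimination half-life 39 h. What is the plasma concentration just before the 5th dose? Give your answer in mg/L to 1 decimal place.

f = (1/2)^(τ/t½) = (1/2)^(78/39) ≈ 0.2500.
C₀ = D/Vd = 200/40 ≈ 5.000 mg/L.
Before the 5th dose, 4 doses have been given. Superposition: Cmin = C₀·(f + f² + … + f^4).
≈ 5.000 × (0.2500 + 0.0625 + 0.0156 + 0.0039) ≈ 5.000 × 0.3320 ≈ 1.660 mg/L.

1.7 mg/L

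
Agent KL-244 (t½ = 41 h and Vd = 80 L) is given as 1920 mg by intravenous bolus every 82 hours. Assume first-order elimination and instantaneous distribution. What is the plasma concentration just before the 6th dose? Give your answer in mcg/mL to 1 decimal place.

8.0 mcg/mL

f = (1/2)^(τ/t½) = (1/2)^(82/41) ≈ 0.2500.
C₀ = D/Vd = 1920/80 ≈ 24.000 mcg/mL.
Before the 6th dose, 5 doses have been given. Superposition: Cmin = C₀·(f + f² + … + f^5).
≈ 24.000 × (0.2500 + 0.0625 + 0.0156 + 0.0039 + 0.0010) ≈ 24.000 × 0.3330 ≈ 7.992 mcg/mL.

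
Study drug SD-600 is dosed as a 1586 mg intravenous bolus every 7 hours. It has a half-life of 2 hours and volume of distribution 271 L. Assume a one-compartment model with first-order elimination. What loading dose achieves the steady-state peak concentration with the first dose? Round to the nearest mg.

1740 mg

f = (1/2)^(7/2) ≈ 0.088388; accumulation ratio R = 1/(1−f) ≈ 1.09696.
Loading dose to hit Cmax,ss on first dose: D_load = D_maint·R ≈ 1586 × 1.09696 ≈ 1739.78 mg.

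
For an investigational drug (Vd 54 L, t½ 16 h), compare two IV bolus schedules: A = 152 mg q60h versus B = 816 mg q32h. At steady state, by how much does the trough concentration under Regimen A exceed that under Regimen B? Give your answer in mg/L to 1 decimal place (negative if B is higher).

Regimen A: f = (1/2)^(60/16) ≈ 0.0743; Cmin,ss = (152/54)·f/(1−f) ≈ 0.226 mg/L.
Regimen B: f = (1/2)^(32/16) ≈ 0.2500; Cmin,ss = (816/54)·f/(1−f) ≈ 5.037 mg/L.
Difference ≈ 0.226 − 5.037 ≈ -4.811 mg/L.

-4.8 mg/L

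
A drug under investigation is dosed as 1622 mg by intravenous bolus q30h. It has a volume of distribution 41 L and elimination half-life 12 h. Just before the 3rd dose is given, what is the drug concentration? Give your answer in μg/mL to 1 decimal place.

f = (1/2)^(τ/t½) = (1/2)^(30/12) ≈ 0.1768.
C₀ = D/Vd = 1622/41 ≈ 39.561 μg/mL.
Before the 3rd dose, 2 doses have been given. Superposition: Cmin = C₀·(f + f²).
≈ 39.561 × (0.1768 + 0.0313) ≈ 39.561 × 0.2081 ≈ 8.233 μg/mL.

8.2 μg/mL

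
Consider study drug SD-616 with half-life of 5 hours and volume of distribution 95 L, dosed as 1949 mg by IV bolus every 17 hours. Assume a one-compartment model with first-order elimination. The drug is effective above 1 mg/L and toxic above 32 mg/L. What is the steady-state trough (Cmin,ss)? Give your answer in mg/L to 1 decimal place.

2.1 mg/L

Over one 17-h interval, 17/5 ≈ 3.4 half-lives elapse, leaving f ≈ 0.0947 of each dose.
Single-dose peak C₀ = D/Vd = 1949/95 ≈ 20.516 mg/L.
Steady-state trough Cmin,ss = C₀·f/(1−f) ≈ 20.516 × 0.0947/0.9053 ≈ 2.146 mg/L.
Trough 2.1 mg/L vs MEC 1 mg/L: adequate.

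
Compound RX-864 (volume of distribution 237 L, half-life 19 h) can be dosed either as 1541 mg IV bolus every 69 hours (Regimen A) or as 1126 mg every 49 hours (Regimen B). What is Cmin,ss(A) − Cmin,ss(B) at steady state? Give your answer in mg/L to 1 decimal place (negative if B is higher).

-0.4 mg/L

Regimen A: f = (1/2)^(69/19) ≈ 0.0807; Cmin,ss = (1541/237)·f/(1−f) ≈ 0.571 mg/L.
Regimen B: f = (1/2)^(49/19) ≈ 0.1674; Cmin,ss = (1126/237)·f/(1−f) ≈ 0.955 mg/L.
Difference ≈ 0.571 − 0.955 ≈ -0.384 mg/L.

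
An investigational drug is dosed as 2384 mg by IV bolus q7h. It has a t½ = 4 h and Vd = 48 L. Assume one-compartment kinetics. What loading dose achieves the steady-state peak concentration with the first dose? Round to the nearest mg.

f = (1/2)^(7/4) ≈ 0.297302; accumulation ratio R = 1/(1−f) ≈ 1.42309.
Loading dose to hit Cmax,ss on first dose: D_load = D_maint·R ≈ 2384 × 1.42309 ≈ 3392.65 mg.

3393 mg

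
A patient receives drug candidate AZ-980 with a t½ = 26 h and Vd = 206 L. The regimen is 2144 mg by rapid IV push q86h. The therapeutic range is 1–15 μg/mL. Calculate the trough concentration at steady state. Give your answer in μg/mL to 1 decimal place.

Over one 86-h interval, 86/26 ≈ 3.3077 half-lives elapse, leaving f ≈ 0.1010 of each dose.
At steady state, accumulation factor R = 1/(1 − e^(−kτ)) ≈ 1.1123.
Single-dose peak C₀ = D/Vd = 2144/206 ≈ 10.408 μg/mL.
Steady-state peak Cmax,ss = C₀·R ≈ 10.408 × 1.1123 ≈ 11.577 μg/mL.
Steady-state trough Cmin,ss = Cmax,ss·f ≈ 11.577 × 0.1010 ≈ 1.169 μg/mL.
Trough 1.2 μg/mL vs MEC 1 μg/mL: adequate.

1.2 μg/mL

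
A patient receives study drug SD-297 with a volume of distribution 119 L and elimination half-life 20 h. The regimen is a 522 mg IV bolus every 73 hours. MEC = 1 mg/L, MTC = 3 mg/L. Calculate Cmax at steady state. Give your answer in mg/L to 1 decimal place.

Over one 73-h interval, 73/20 ≈ 3.65 half-lives elapse, leaving f ≈ 0.0797 of each dose.
Accumulation ratio R = 1/(1 − f) ≈ 1/0.9203 ≈ 1.0866.
Each bolus raises the concentration by D/Vd = 522/119 ≈ 4.387 mg/L.
Steady-state peak Cmax,ss = C₀·R ≈ 4.387 × 1.0866 ≈ 4.767 mg/L.
Peak 4.8 mg/L vs MTC 3 mg/L: exceeds toxic threshold.

4.8 mg/L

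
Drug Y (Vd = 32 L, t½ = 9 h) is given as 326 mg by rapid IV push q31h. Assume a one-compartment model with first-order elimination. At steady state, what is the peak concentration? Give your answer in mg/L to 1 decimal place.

k = ln2/t½ = ln2/9 ≈ 0.077016 h⁻¹; fraction remaining f = e^(−kτ) = e^(−0.077016×31) ≈ 0.0919.
At steady state, accumulation factor R = 1/(1 − e^(−kτ)) ≈ 1.1012.
Each bolus raises the concentration by D/Vd = 326/32 ≈ 10.188 mg/L.
Steady-state peak Cmax,ss = C₀·R ≈ 10.188 × 1.1012 ≈ 11.219 mg/L.

11.2 mg/L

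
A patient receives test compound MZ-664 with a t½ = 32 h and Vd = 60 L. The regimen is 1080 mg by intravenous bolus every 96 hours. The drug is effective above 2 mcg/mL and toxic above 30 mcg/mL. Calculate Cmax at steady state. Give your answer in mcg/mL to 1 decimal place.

The dosing interval is 3 half-lives, so f = 2^(−3) = 0.125.
Accumulation ratio R = 1/(1 − f) = 1/0.875 = 8/7.
Single-dose peak C₀ = D/Vd = 1080/60 = 18 mcg/mL.
Steady-state peak Cmax,ss = C₀·R = 18 × 8/7 ≈ 20.571 mcg/mL.
Peak 20.6 mcg/mL vs MTC 30 mcg/mL: below toxic threshold.

20.6 mcg/mL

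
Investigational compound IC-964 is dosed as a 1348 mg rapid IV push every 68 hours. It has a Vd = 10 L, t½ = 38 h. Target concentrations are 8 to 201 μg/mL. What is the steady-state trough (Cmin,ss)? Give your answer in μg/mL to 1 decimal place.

54.9 μg/mL

τ/t½ = 68/38 ≈ 1.7895, so fraction remaining f = (1/2)^(68/38) ≈ 0.2893.
Each bolus raises the concentration by D/Vd = 1348/10 ≈ 134.800 μg/mL.
Steady-state trough Cmin,ss = C₀·f/(1−f) ≈ 134.800 × 0.2893/0.7107 ≈ 54.872 μg/mL.
Trough 54.9 μg/mL vs MEC 8 μg/mL: adequate.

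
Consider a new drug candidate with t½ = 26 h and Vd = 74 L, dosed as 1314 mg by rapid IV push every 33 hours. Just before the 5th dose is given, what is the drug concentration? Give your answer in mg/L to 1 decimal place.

f = (1/2)^(τ/t½) = (1/2)^(33/26) ≈ 0.4149.
C₀ = D/Vd = 1314/74 ≈ 17.757 mg/L.
Before the 5th dose, 4 doses have been given. Superposition: Cmin = C₀·(f + f² + … + f^4).
≈ 17.757 × (0.4149 + 0.1721 + 0.0714 + 0.0296) ≈ 17.757 × 0.6880 ≈ 12.217 mg/L.

12.2 mg/L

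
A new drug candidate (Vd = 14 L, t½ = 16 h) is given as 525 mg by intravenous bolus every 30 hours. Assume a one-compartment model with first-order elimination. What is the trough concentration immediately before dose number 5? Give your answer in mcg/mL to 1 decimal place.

f = (1/2)^(τ/t½) = (1/2)^(30/16) ≈ 0.2726.
C₀ = D/Vd = 525/14 ≈ 37.500 mcg/mL.
Before the 5th dose, 4 doses have been given. Superposition: Cmin = C₀·(f + f² + … + f^4).
≈ 37.500 × (0.2726 + 0.0743 + 0.0203 + 0.0055) ≈ 37.500 × 0.3727 ≈ 13.976 mcg/mL.

14.0 mcg/mL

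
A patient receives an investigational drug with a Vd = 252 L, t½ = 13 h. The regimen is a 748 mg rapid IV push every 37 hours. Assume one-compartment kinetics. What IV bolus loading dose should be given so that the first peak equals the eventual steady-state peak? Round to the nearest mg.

f = (1/2)^(37/13) ≈ 0.139066; accumulation ratio R = 1/(1−f) ≈ 1.16153.
Loading dose to hit Cmax,ss on first dose: D_load = D_maint·R ≈ 748 × 1.16153 ≈ 868.82 mg.

869 mg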